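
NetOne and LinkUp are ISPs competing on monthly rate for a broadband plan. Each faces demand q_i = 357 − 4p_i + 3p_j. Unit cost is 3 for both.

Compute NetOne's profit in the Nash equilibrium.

20050.56

NetOne's profit: π = (p_{NetOne} − 3)(357 − 4p_{NetOne} + 3p_{LinkUp}).
∂π/∂p_{NetOne} = 369 − 8p_{NetOne} + 3p_{LinkUp} = 0 ⇒ p_{NetOne} = 46.125 + 0.375p_{LinkUp}.
By symmetry p_{LinkUp} = p_{NetOne}; substituting into the reaction function, 0.625p_{NetOne} = 46.125 and p_{NetOne} = 73.8.
q_{NetOne} = 357 − 4·73.8 + 3·73.8 = 283.2.
Profit = (73.8 − 3)·283.2 = 20050.56.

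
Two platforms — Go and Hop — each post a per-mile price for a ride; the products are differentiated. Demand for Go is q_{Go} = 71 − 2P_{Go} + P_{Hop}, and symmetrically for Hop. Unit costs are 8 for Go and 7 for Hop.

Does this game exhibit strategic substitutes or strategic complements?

strategic complements

Go's profit: π = (P_{Go} − 8)(71 − 2P_{Go} + P_{Hop}).
∂π/∂P_{Go} = 87 − 4P_{Go} + P_{Hop} = 0 ⇒ P_{Go} = 21.75 + 0.25P_{Hop}.
The best-response slope dP_{Go}/dP_{Hop} = 0.25 > 0: the reaction function is upward-sloping, so the choices are strategic complements.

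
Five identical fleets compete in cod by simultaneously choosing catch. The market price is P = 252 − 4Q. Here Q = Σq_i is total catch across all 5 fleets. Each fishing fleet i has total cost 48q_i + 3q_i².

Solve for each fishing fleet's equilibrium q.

6.8

A representative fishing fleet's profit is π_i = q_i(252 − 4Q) − 48q_i − 3q_i², with Q = q_i + Σ_{j≠i} q_j.
First-order condition: 204 − 14q_i − 4Σ_{j≠i} q_j = 0.
In a symmetric equilibrium every fishing fleet chooses the same q, so Σ_{j≠i} q_j = 4q. The condition becomes 204 − 30q = 0, giving q = 204/30 = 6.8.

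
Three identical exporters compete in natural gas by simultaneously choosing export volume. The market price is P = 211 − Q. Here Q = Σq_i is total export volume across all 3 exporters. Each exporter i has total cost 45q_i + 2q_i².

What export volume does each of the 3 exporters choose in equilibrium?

A representative exporter's profit is π_i = q_i(211 − Q) − 45q_i − 2q_i², with Q = q_i + Σ_{j≠i} q_j.
First-order condition: 166 − 6q_i − Σ_{j≠i} q_j = 0.
With identical exporters, set every q_j = q: then 166 − 6q − 2q = 0, i.e. q = 166/8 = 20.75.

20.75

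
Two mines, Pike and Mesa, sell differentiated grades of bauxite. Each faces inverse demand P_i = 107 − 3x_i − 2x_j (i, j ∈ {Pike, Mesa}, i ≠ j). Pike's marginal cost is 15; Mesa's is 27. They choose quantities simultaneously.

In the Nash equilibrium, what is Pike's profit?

450.1875

Mine Pike's profit: π = x_{Pike}(107 − 3x_{Pike} − 2x_{Mesa}) − 15x_{Pike}.
∂π/∂x_{Pike} = 92 − 6x_{Pike} − 2x_{Mesa} = 0 ⇒ x_{Pike} = 46/3 − (1/3)x_{Mesa}.
Similarly x_{Mesa} = 40/3 − (1/3)x_{Pike}.
Solving the two reaction functions simultaneously: (1 − (−1/3)(−1/3))x_{Pike} = 46/3 − (1/3)·(40/3), so (8/9)x_{Pike} = 98/9 and x_{Pike} = 12.25.
Then x_{Mesa} = 40/3 − (1/3)·12.25 = 9.25.
P_{Pike} = 107 − 3·12.25 − 2·9.25 = 51.75.
Profit = (51.75 − 15)·12.25 = 450.1875.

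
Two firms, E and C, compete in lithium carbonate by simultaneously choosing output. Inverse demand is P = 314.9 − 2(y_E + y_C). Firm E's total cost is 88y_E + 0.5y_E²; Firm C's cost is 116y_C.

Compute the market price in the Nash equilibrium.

183.5875

Firm E's profit: π = y_E(314.9 − 2(y_E + y_C)) − 88y_E − 0.5y_E².
∂π/∂y_E = 226.9 − 5y_E − 2y_C = 0, so y_E = 45.38 − 0.4y_C.
For C: ∂π/∂y_C = 198.9 − 4y_C − 2y_E = 0 ⇒ y_C = 49.725 − 0.5y_E.
Substituting the second reaction function into the first: y_E = 45.38 − 0.4(49.725 − 0.5y_E), which gives 0.8y_E = 25.49 ⇒ y_E = 31.8625.
Then y_C = 49.725 − 0.5·31.8625 = 5407/160.
Equilibrium price: P = 314.9 − 2·(2101/32) = 183.5875.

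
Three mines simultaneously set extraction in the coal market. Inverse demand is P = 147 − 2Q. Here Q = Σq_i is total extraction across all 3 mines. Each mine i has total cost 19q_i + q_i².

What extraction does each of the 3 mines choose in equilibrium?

12.8

A representative mine's profit is π_i = q_i(147 − 2Q) − 19q_i − q_i², with Q = q_i + Σ_{j≠i} q_j.
First-order condition: 128 − 6q_i − 2Σ_{j≠i} q_j = 0.
In a symmetric equilibrium every mine chooses the same q, so Σ_{j≠i} q_j = 2q. The condition becomes 128 − 10q = 0, giving q = 128/10 = 12.8.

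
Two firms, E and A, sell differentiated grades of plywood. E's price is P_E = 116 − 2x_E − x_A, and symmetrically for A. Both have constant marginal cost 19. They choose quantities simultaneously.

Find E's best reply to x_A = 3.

Firm E's profit: π = x_E(116 − 2x_E − x_A) − 19x_E.
∂π/∂x_E = 97 − 4x_E − x_A = 0 ⇒ x_E = 24.25 − 0.25x_A.
At x_A = 3: x_E = 24.25 − 0.25·3 = 23.5.

23.5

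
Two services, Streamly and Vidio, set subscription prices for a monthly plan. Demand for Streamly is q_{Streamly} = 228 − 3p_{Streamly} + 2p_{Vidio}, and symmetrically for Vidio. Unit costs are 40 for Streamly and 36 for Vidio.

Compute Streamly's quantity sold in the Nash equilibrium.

Streamly's profit: π = (p_{Streamly} − 40)(228 − 3p_{Streamly} + 2p_{Vidio}).
∂π/∂p_{Streamly} = 348 − 6p_{Streamly} + 2p_{Vidio} = 0 ⇒ p_{Streamly} = 58 + (1/3)p_{Vidio}.
Similarly p_{Vidio} = 56 + (1/3)p_{Streamly}.
Substituting the second reaction function into the first: p_{Streamly} = 58 + (1/3)(56 + (1/3)p_{Streamly}), which gives (8/9)p_{Streamly} = 230/3 ⇒ p_{Streamly} = 86.25.
Then p_{Vidio} = 56 + (1/3)·86.25 = 84.75.
q_{Streamly} = 228 − 3·86.25 + 2·84.75 = 138.75.

138.75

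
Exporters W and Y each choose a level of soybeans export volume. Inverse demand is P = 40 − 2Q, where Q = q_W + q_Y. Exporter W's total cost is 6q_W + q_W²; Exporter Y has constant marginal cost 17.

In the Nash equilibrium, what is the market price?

Exporter W's profit: π = q_W(40 − 2(q_W + q_Y)) − 6q_W − q_W².
∂π/∂q_W = 34 − 6q_W − 2q_Y = 0, so q_W = 17/3 − (1/3)q_Y.
For Y: ∂π/∂q_Y = 23 − 4q_Y − 2q_W = 0 ⇒ q_Y = 5.75 − 0.5q_W.
Substituting the second reaction function into the first: q_W = 17/3 − (1/3)(5.75 − 0.5q_W), which gives (5/6)q_W = 3.75 ⇒ q_W = 4.5.
Then q_Y = 5.75 − 0.5·4.5 = 3.5.
Equilibrium price: P = 40 − 2·8 = 24.

24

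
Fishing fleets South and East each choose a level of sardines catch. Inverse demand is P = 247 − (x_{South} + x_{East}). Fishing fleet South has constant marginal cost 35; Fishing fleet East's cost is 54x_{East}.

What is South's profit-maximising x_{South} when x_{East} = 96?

58

Fishing fleet South's profit: π = x_{South}(247 − (x_{South} + x_{East})) − 35x_{South}.
∂π/∂x_{South} = 212 − 2x_{South} − x_{East} = 0, so x_{South} = 106 − 0.5x_{East}.
At x_{East} = 96: x_{South} = 106 − 0.5·96 = 58.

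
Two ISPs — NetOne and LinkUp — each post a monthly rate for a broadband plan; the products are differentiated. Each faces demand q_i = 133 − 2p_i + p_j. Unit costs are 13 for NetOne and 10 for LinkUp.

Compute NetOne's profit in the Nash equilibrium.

3136.32

NetOne's profit: π = (p_{NetOne} − 13)(133 − 2p_{NetOne} + p_{LinkUp}).
∂π/∂p_{NetOne} = 159 − 4p_{NetOne} + p_{LinkUp} = 0 ⇒ p_{NetOne} = 39.75 + 0.25p_{LinkUp}.
Similarly p_{LinkUp} = 38.25 + 0.25p_{NetOne}.
Solving the two reaction functions simultaneously: (1 − (0.25)(0.25))p_{NetOne} = 39.75 + 0.25·38.25, so 0.9375p_{NetOne} = 49.3125 and p_{NetOne} = 52.6.
Then p_{LinkUp} = 38.25 + 0.25·52.6 = 51.4.
q_{NetOne} = 133 − 2·52.6 + 51.4 = 79.2.
Profit = (52.6 − 13)·79.2 = 3136.32.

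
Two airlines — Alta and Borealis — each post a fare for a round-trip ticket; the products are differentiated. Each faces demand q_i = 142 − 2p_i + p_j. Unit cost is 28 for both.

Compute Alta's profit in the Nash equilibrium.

Alta's profit: π = (p_{Alta} − 28)(142 − 2p_{Alta} + p_{Borealis}).
∂π/∂p_{Alta} = 198 − 4p_{Alta} + p_{Borealis} = 0 ⇒ p_{Alta} = 49.5 + 0.25p_{Borealis}.
By symmetry p_{Borealis} = p_{Alta}; substituting into the reaction function, 0.75p_{Alta} = 49.5 and p_{Alta} = 66.
q_{Alta} = 142 − 2·66 + 66 = 76.
Profit = (66 − 28)·76 = 2888.

2888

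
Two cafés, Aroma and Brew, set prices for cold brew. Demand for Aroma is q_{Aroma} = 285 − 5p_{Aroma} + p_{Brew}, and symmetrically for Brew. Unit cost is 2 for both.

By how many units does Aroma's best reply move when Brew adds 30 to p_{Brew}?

3

Aroma's profit: π = (p_{Aroma} − 2)(285 − 5p_{Aroma} + p_{Brew}).
∂π/∂p_{Aroma} = 295 − 10p_{Aroma} + p_{Brew} = 0 ⇒ p_{Aroma} = 29.5 + 0.1p_{Brew}.
The reaction-function slope is 0.1, so a 30-unit rise in p_{Brew} moves p_{Aroma} by 0.1 × 30 = 3. Aroma's best response rises — the actions are strategic complements.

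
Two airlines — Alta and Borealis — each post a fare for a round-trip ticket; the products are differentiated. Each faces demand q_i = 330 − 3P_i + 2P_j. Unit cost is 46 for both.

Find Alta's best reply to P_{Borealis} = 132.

122

Alta's profit: π = (P_{Alta} − 46)(330 − 3P_{Alta} + 2P_{Borealis}).
∂π/∂P_{Alta} = 468 − 6P_{Alta} + 2P_{Borealis} = 0 ⇒ P_{Alta} = 78 + (1/3)P_{Borealis}.
At P_{Borealis} = 132: P_{Alta} = 78 + (1/3)·132 = 122.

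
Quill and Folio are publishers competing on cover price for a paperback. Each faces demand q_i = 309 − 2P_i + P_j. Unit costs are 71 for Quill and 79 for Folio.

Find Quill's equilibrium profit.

12928.32

Quill's profit: π = (P_{Quill} − 71)(309 − 2P_{Quill} + P_{Folio}).
∂π/∂P_{Quill} = 451 − 4P_{Quill} + P_{Folio} = 0 ⇒ P_{Quill} = 112.75 + 0.25P_{Folio}.
Similarly P_{Folio} = 116.75 + 0.25P_{Quill}.
Solving the two reaction functions simultaneously: (1 − (0.25)(0.25))P_{Quill} = 112.75 + 0.25·116.75, so 0.9375P_{Quill} = 141.9375 and P_{Quill} = 151.4.
Then P_{Folio} = 116.75 + 0.25·151.4 = 154.6.
q_{Quill} = 309 − 2·151.4 + 154.6 = 160.8.
Profit = (151.4 − 71)·160.8 = 12928.32.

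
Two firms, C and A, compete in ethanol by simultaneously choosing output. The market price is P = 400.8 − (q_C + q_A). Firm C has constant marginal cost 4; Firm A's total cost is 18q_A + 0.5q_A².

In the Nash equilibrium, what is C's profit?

26088.7104

Firm C's profit: π = q_C(400.8 − (q_C + q_A)) − 4q_C.
∂π/∂q_C = 396.8 − 2q_C − q_A = 0, so q_C = 198.4 − 0.5q_A.
For A: ∂π/∂q_A = 382.8 − 3q_A − q_C = 0 ⇒ q_A = 127.6 − (1/3)q_C.
Substituting the second reaction function into the first: q_C = 198.4 − 0.5(127.6 − (1/3)q_C), which gives (5/6)q_C = 134.6 ⇒ q_C = 161.52.
Then q_A = 127.6 − (1/3)·161.52 = 73.76.
Price P = 400.8 − 235.28 = 165.52.
C's profit: (165.52 − 4)·161.52 = 26088.7104.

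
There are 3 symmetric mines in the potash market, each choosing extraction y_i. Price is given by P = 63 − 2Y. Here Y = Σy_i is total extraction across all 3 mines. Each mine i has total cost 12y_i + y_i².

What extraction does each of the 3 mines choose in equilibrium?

5.1

A representative mine's profit is π_i = y_i(63 − 2Y) − 12y_i − y_i², with Y = y_i + Σ_{j≠i} y_j.
First-order condition: 51 − 6y_i − 2Σ_{j≠i} y_j = 0.
Imposing symmetry (y_j = y for all j) turns Σ_{j≠i} y_j into 2y, so 51 = 10y and y = 5.1.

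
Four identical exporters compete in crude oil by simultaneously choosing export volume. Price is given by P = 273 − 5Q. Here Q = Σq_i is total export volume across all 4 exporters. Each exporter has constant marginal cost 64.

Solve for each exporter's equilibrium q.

A representative exporter's profit is π_i = q_i(273 − 5Q) − 64q_i, with Q = q_i + Σ_{j≠i} q_j.
First-order condition: 209 − 10q_i − 5Σ_{j≠i} q_j = 0.
With identical exporters, set every q_j = q: then 209 − 10q − 15q = 0, i.e. q = 209/25 = 8.36.

8.36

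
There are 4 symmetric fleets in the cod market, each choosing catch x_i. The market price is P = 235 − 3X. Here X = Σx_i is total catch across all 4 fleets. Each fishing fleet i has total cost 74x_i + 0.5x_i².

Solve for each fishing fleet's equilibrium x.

10.0625

A representative fishing fleet's profit is π_i = x_i(235 − 3X) − 74x_i − 0.5x_i², with X = x_i + Σ_{j≠i} x_j.
First-order condition: 161 − 7x_i − 3Σ_{j≠i} x_j = 0.
With identical fishing fleets, set every x_j = x: then 161 − 7x − 9x = 0, i.e. x = 161/16 = 10.0625.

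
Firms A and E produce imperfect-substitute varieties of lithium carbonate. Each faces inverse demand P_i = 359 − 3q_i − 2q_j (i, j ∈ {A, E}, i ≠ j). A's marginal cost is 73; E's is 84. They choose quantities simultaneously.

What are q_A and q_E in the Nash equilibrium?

36.4375, 33.6875

Firm A's profit: π = q_A(359 − 3q_A − 2q_E) − 73q_A.
∂π/∂q_A = 286 − 6q_A − 2q_E = 0 ⇒ q_A = 143/3 − (1/3)q_E.
Similarly q_E = 275/6 − (1/3)q_A.
Substituting the second reaction function into the first: q_A = 143/3 − (1/3)(275/6 − (1/3)q_A), which gives (8/9)q_A = 583/18 ⇒ q_A = 36.4375.
Then q_E = 275/6 − (1/3)·36.4375 = 33.6875.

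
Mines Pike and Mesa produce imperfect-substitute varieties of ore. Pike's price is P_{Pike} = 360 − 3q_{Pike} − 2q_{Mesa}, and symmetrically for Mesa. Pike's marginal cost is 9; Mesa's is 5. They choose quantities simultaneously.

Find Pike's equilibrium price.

139.875

Mine Pike's profit: π = q_{Pike}(360 − 3q_{Pike} − 2q_{Mesa}) − 9q_{Pike}.
∂π/∂q_{Pike} = 351 − 6q_{Pike} − 2q_{Mesa} = 0 ⇒ q_{Pike} = 58.5 − (1/3)q_{Mesa}.
Similarly q_{Mesa} = 355/6 − (1/3)q_{Pike}.
Solving the two reaction functions simultaneously: (1 − (−1/3)(−1/3))q_{Pike} = 58.5 − (1/3)·(355/6), so (8/9)q_{Pike} = 349/9 and q_{Pike} = 43.625.
Then q_{Mesa} = 355/6 − (1/3)·43.625 = 44.625.
P_{Pike} = 360 − 3·43.625 − 2·44.625 = 139.875.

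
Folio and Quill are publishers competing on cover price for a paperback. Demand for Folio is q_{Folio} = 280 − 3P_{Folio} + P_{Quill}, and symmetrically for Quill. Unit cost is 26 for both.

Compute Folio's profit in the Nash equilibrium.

6238.08

Folio's profit: π = (P_{Folio} − 26)(280 − 3P_{Folio} + P_{Quill}).
∂π/∂P_{Folio} = 358 − 6P_{Folio} + P_{Quill} = 0 ⇒ P_{Folio} = 179/3 + (1/6)P_{Quill}.
Setting P_{Folio} = P_{Quill} in the reaction function: P_{Folio} = 179/3 + (1/6)P_{Folio}, so P_{Folio} = (179/3) / (5/6) = 71.6.
q_{Folio} = 280 − 3·71.6 + 71.6 = 136.8.
Profit = (71.6 − 26)·136.8 = 6238.08.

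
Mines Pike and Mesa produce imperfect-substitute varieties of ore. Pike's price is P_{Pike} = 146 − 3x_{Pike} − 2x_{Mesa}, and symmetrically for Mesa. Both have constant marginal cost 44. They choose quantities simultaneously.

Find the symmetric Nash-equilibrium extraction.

12.75

Mine Pike's profit: π = x_{Pike}(146 − 3x_{Pike} − 2x_{Mesa}) − 44x_{Pike}.
∂π/∂x_{Pike} = 102 − 6x_{Pike} − 2x_{Mesa} = 0 ⇒ x_{Pike} = 17 − (1/3)x_{Mesa}.
Setting x_{Pike} = x_{Mesa} in the reaction function: x_{Pike} = 17 − (1/3)x_{Pike}, so x_{Pike} = 17 / (4/3) = 12.75.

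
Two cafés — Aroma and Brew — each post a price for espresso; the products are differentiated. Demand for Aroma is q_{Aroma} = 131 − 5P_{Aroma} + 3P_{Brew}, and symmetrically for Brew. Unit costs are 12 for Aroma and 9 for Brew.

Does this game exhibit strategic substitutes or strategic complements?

Aroma's profit: π = (P_{Aroma} − 12)(131 − 5P_{Aroma} + 3P_{Brew}).
∂π/∂P_{Aroma} = 191 − 10P_{Aroma} + 3P_{Brew} = 0 ⇒ P_{Aroma} = 19.1 + 0.3P_{Brew}.
The best-response slope dP_{Aroma}/dP_{Brew} = 0.3 > 0: the reaction function is upward-sloping, so the choices are strategic complements.

strategic complements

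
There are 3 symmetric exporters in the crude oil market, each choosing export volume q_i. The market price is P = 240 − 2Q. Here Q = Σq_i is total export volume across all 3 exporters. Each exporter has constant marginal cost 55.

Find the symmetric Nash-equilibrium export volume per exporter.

A representative exporter's profit is π_i = q_i(240 − 2Q) − 55q_i, with Q = q_i + Σ_{j≠i} q_j.
First-order condition: 185 − 4q_i − 2Σ_{j≠i} q_j = 0.
With identical exporters, set every q_j = q: then 185 − 4q − 4q = 0, i.e. q = 185/8 = 23.125.

23.125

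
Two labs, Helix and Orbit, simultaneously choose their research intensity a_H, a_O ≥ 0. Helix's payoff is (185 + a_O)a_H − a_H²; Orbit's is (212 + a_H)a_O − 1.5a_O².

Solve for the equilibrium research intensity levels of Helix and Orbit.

Expanding Helix's payoff: 185a_H + a_Oa_H − a_H².
∂π/∂a_H = 185 + a_O − 2a_H = 0, so a_H = 92.5 + 0.5a_O.
Likewise for Orbit: a_O = 212/3 + (1/3)a_H.
Plugging a_O into Helix's best response: a_H = 92.5 + 0.5(212/3 + (1/3)a_H) ⇒ (5/6)a_H = 767/6, so a_H = 153.4.
Then a_O = 212/3 + (1/3)·153.4 = 121.8.

153.4, 121.8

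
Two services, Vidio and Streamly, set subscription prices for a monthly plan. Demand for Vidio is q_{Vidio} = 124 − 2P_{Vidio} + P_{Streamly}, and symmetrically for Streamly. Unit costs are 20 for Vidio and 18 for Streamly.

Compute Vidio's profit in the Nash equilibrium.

Vidio's profit: π = (P_{Vidio} − 20)(124 − 2P_{Vidio} + P_{Streamly}).
∂π/∂P_{Vidio} = 164 − 4P_{Vidio} + P_{Streamly} = 0 ⇒ P_{Vidio} = 41 + 0.25P_{Streamly}.
Similarly P_{Streamly} = 40 + 0.25P_{Vidio}.
Substituting the second reaction function into the first: P_{Vidio} = 41 + 0.25(40 + 0.25P_{Vidio}), which gives 0.9375P_{Vidio} = 51 ⇒ P_{Vidio} = 54.4.
Then P_{Streamly} = 40 + 0.25·54.4 = 53.6.
q_{Vidio} = 124 − 2·54.4 + 53.6 = 68.8.
Profit = (54.4 − 20)·68.8 = 2366.72.

2366.72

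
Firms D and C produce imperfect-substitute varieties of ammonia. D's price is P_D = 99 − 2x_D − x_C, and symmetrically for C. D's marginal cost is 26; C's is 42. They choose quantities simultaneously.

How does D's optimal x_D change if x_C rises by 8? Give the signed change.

Firm D's profit: π = x_D(99 − 2x_D − x_C) − 26x_D.
∂π/∂x_D = 73 − 4x_D − x_C = 0 ⇒ x_D = 18.25 − 0.25x_C.
The reaction-function slope is −0.25, so an 8-unit rise in x_C moves x_D by −0.25 × 8 = −2. D's best response falls — the actions are strategic substitutes.

-2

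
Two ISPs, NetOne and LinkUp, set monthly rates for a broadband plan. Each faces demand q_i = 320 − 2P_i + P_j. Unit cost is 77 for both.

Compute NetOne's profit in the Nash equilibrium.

NetOne's profit: π = (P_{NetOne} − 77)(320 − 2P_{NetOne} + P_{LinkUp}).
∂π/∂P_{NetOne} = 474 − 4P_{NetOne} + P_{LinkUp} = 0 ⇒ P_{NetOne} = 118.5 + 0.25P_{LinkUp}.
The game is symmetric, so in equilibrium P_{LinkUp} = P_{NetOne}: the reaction function gives 0.75P_{NetOne} = 118.5, hence P_{NetOne} = 158.
q_{NetOne} = 320 − 2·158 + 158 = 162.
Profit = (158 − 77)·162 = 13122.

13122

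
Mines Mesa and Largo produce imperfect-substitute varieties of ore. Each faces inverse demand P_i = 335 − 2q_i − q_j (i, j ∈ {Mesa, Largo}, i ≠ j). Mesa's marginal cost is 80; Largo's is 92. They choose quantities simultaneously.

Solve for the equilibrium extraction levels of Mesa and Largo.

51.8, 47.8

Mine Mesa's profit: π = q_{Mesa}(335 − 2q_{Mesa} − q_{Largo}) − 80q_{Mesa}.
∂π/∂q_{Mesa} = 255 − 4q_{Mesa} − q_{Largo} = 0 ⇒ q_{Mesa} = 63.75 − 0.25q_{Largo}.
Similarly q_{Largo} = 60.75 − 0.25q_{Mesa}.
Substituting the second reaction function into the first: q_{Mesa} = 63.75 − 0.25(60.75 − 0.25q_{Mesa}), which gives 0.9375q_{Mesa} = 48.5625 ⇒ q_{Mesa} = 51.8.
Then q_{Largo} = 60.75 − 0.25·51.8 = 47.8.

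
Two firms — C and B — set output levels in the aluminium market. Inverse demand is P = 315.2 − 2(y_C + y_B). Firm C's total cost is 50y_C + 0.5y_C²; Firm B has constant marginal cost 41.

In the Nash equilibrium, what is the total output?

Firm C's profit: π = y_C(315.2 − 2(y_C + y_B)) − 50y_C − 0.5y_C².
∂π/∂y_C = 265.2 − 5y_C − 2y_B = 0, so y_C = 53.04 − 0.4y_B.
For B: ∂π/∂y_B = 274.2 − 4y_B − 2y_C = 0 ⇒ y_B = 68.55 − 0.5y_C.
Substituting the second reaction function into the first: y_C = 53.04 − 0.4(68.55 − 0.5y_C), which gives 0.8y_C = 25.62 ⇒ y_C = 32.025.
Then y_B = 68.55 − 0.5·32.025 = 52.5375.
Total output: 32.025 + 52.5375 = 84.5625.

84.5625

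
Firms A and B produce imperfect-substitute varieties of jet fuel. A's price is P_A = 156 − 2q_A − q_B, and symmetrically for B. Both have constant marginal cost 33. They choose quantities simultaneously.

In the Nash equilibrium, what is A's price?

82.2

Firm A's profit: π = q_A(156 − 2q_A − q_B) − 33q_A.
∂π/∂q_A = 123 − 4q_A − q_B = 0 ⇒ q_A = 30.75 − 0.25q_B.
Setting q_A = q_B in the reaction function: q_A = 30.75 − 0.25q_A, so q_A = 30.75 / 1.25 = 24.6.
P_A = 156 − 2·24.6 − 24.6 = 82.2.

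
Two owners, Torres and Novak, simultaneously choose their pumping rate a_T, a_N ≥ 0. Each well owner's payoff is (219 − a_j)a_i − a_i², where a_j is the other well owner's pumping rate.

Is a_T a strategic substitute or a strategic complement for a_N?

strategic substitutes

Torres's payoff is (219 − a_N)a_T − a_T².
∂π/∂a_T = 219 − a_N − 2a_T = 0, so a_T = 109.5 − 0.5a_N.
The best-response slope da_T/da_N = −0.5 < 0: the reaction function is downward-sloping, so the choices are strategic substitutes.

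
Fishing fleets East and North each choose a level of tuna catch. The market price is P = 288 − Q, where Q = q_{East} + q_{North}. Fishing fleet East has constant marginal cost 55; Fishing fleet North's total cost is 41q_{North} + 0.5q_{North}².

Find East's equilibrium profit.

8172.16

Fishing fleet East's profit: π = q_{East}(288 − (q_{East} + q_{North})) − 55q_{East}.
∂π/∂q_{East} = 233 − 2q_{East} − q_{North} = 0, so q_{East} = 116.5 − 0.5q_{North}.
For North: ∂π/∂q_{North} = 247 − 3q_{North} − q_{East} = 0 ⇒ q_{North} = 247/3 − (1/3)q_{East}.
Solving the two reaction functions simultaneously: (1 − (−0.5)(−1/3))q_{East} = 116.5 − 0.5·(247/3), so (5/6)q_{East} = 226/3 and q_{East} = 90.4.
Then q_{North} = 247/3 − (1/3)·90.4 = 52.2.
Price P = 288 − 142.6 = 145.4.
East's profit: (145.4 − 55)·90.4 = 8172.16.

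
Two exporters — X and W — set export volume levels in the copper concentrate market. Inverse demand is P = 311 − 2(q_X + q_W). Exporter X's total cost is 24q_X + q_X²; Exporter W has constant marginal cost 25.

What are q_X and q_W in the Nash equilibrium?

28.8, 57.1

Exporter X's profit: π = q_X(311 − 2(q_X + q_W)) − 24q_X − q_X².
∂π/∂q_X = 287 − 6q_X − 2q_W = 0, so q_X = 287/6 − (1/3)q_W.
For W: ∂π/∂q_W = 286 − 4q_W − 2q_X = 0 ⇒ q_W = 71.5 − 0.5q_X.
Substituting the second reaction function into the first: q_X = 287/6 − (1/3)(71.5 − 0.5q_X), which gives (5/6)q_X = 24 ⇒ q_X = 28.8.
Then q_W = 71.5 − 0.5·28.8 = 57.1.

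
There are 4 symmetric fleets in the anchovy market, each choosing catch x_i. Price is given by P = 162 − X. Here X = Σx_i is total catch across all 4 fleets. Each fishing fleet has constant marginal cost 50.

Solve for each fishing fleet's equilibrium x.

A representative fishing fleet's profit is π_i = x_i(162 − X) − 50x_i, with X = x_i + Σ_{j≠i} x_j.
First-order condition: 112 − 2x_i − Σ_{j≠i} x_j = 0.
Imposing symmetry (x_j = x for all j) turns Σ_{j≠i} x_j into 3x, so 112 = 5x and x = 22.4.

22.4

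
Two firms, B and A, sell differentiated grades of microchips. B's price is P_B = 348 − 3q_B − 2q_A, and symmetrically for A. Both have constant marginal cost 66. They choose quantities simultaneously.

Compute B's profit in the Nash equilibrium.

3727.6875

Firm B's profit: π = q_B(348 − 3q_B − 2q_A) − 66q_B.
∂π/∂q_B = 282 − 6q_B − 2q_A = 0 ⇒ q_B = 47 − (1/3)q_A.
By symmetry q_A = q_B; substituting into the reaction function, (4/3)q_B = 47 and q_B = 35.25.
P_B = 348 − 3·35.25 − 2·35.25 = 171.75.
Profit = (171.75 − 66)·35.25 = 3727.6875.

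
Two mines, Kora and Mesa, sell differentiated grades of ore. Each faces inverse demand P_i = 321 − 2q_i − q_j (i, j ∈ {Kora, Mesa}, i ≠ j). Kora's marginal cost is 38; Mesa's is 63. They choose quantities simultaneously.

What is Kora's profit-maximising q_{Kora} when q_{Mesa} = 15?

67

Mine Kora's profit: π = q_{Kora}(321 − 2q_{Kora} − q_{Mesa}) − 38q_{Kora}.
∂π/∂q_{Kora} = 283 − 4q_{Kora} − q_{Mesa} = 0 ⇒ q_{Kora} = 70.75 − 0.25q_{Mesa}.
At q_{Mesa} = 15: q_{Kora} = 70.75 − 0.25·15 = 67.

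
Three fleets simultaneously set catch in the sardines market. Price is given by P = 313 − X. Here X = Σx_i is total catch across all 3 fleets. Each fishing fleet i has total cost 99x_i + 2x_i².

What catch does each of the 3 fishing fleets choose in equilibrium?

A representative fishing fleet's profit is π_i = x_i(313 − X) − 99x_i − 2x_i², with X = x_i + Σ_{j≠i} x_j.
First-order condition: 214 − 6x_i − Σ_{j≠i} x_j = 0.
With identical fishing fleets, set every x_j = x: then 214 − 6x − 2x = 0, i.e. x = 214/8 = 26.75.

26.75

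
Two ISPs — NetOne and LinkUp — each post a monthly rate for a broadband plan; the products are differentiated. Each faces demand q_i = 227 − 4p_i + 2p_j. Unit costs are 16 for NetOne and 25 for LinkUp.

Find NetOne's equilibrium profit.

4542.76

NetOne's profit: π = (p_{NetOne} − 16)(227 − 4p_{NetOne} + 2p_{LinkUp}).
∂π/∂p_{NetOne} = 291 − 8p_{NetOne} + 2p_{LinkUp} = 0 ⇒ p_{NetOne} = 36.375 + 0.25p_{LinkUp}.
Similarly p_{LinkUp} = 40.875 + 0.25p_{NetOne}.
Plugging p_{LinkUp} into NetOne's best response: p_{NetOne} = 36.375 + 0.25(40.875 + 0.25p_{NetOne}) ⇒ 0.9375p_{NetOne} = 1491/32, so p_{NetOne} = 49.7.
Then p_{LinkUp} = 40.875 + 0.25·49.7 = 53.3.
q_{NetOne} = 227 − 4·49.7 + 2·53.3 = 134.8.
Profit = (49.7 − 16)·134.8 = 4542.76.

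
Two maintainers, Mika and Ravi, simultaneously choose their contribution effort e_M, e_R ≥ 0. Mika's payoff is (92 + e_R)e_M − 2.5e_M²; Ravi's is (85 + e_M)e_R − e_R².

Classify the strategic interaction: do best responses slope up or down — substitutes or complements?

strategic complements

Expanding Mika's payoff: 92e_M + e_Re_M − 2.5e_M².
∂π/∂e_M = 92 + e_R − 5e_M = 0, so e_M = 18.4 + 0.2e_R.
The best-response slope de_M/de_R = 0.2 > 0: the reaction function is upward-sloping, so the choices are strategic complements.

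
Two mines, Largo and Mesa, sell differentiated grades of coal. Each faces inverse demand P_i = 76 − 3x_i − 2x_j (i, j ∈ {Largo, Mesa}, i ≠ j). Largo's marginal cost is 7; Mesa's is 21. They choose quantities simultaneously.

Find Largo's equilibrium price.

35.5

Mine Largo's profit: π = x_{Largo}(76 − 3x_{Largo} − 2x_{Mesa}) − 7x_{Largo}.
∂π/∂x_{Largo} = 69 − 6x_{Largo} − 2x_{Mesa} = 0 ⇒ x_{Largo} = 11.5 − (1/3)x_{Mesa}.
Similarly x_{Mesa} = 55/6 − (1/3)x_{Largo}.
Substituting the second reaction function into the first: x_{Largo} = 11.5 − (1/3)(55/6 − (1/3)x_{Largo}), which gives (8/9)x_{Largo} = 76/9 ⇒ x_{Largo} = 9.5.
Then x_{Mesa} = 55/6 − (1/3)·9.5 = 6.
P_{Largo} = 76 − 3·9.5 − 2·6 = 35.5.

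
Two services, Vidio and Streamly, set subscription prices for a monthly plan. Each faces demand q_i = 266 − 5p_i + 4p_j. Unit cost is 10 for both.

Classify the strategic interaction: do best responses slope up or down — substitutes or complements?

Vidio's profit: π = (p_{Vidio} − 10)(266 − 5p_{Vidio} + 4p_{Streamly}).
∂π/∂p_{Vidio} = 316 − 10p_{Vidio} + 4p_{Streamly} = 0 ⇒ p_{Vidio} = 31.6 + 0.4p_{Streamly}.
The best-response slope dp_{Vidio}/dp_{Streamly} = 0.4 > 0: the reaction function is upward-sloping, so the choices are strategic complements.

strategic complements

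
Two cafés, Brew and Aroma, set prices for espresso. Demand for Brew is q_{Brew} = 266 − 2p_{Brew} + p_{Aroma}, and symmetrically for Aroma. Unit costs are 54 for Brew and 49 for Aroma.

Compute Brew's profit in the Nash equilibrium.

Brew's profit: π = (p_{Brew} − 54)(266 − 2p_{Brew} + p_{Aroma}).
∂π/∂p_{Brew} = 374 − 4p_{Brew} + p_{Aroma} = 0 ⇒ p_{Brew} = 93.5 + 0.25p_{Aroma}.
Similarly p_{Aroma} = 91 + 0.25p_{Brew}.
Plugging p_{Aroma} into Brew's best response: p_{Brew} = 93.5 + 0.25(91 + 0.25p_{Brew}) ⇒ 0.9375p_{Brew} = 116.25, so p_{Brew} = 124.
Then p_{Aroma} = 91 + 0.25·124 = 122.
q_{Brew} = 266 − 2·124 + 122 = 140.
Profit = (124 − 54)·140 = 9800.

9800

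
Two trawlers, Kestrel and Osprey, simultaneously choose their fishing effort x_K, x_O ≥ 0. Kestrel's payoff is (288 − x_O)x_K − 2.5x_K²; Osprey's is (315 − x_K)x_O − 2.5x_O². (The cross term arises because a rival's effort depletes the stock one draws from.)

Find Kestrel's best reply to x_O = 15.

Expanding Kestrel's payoff: 288x_K − x_Ox_K − 2.5x_K².
∂π/∂x_K = 288 − x_O − 5x_K = 0, so x_K = 57.6 − 0.2x_O.
At x_O = 15: x_K = 57.6 − 0.2·15 = 54.6.

54.6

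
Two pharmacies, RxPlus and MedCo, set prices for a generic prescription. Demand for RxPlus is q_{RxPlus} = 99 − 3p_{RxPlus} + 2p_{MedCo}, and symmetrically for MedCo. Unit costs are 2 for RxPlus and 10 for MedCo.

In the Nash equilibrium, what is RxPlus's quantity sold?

RxPlus's profit: π = (p_{RxPlus} − 2)(99 − 3p_{RxPlus} + 2p_{MedCo}).
∂π/∂p_{RxPlus} = 105 − 6p_{RxPlus} + 2p_{MedCo} = 0 ⇒ p_{RxPlus} = 17.5 + (1/3)p_{MedCo}.
Similarly p_{MedCo} = 21.5 + (1/3)p_{RxPlus}.
Substituting the second reaction function into the first: p_{RxPlus} = 17.5 + (1/3)(21.5 + (1/3)p_{RxPlus}), which gives (8/9)p_{RxPlus} = 74/3 ⇒ p_{RxPlus} = 27.75.
Then p_{MedCo} = 21.5 + (1/3)·27.75 = 30.75.
q_{RxPlus} = 99 − 3·27.75 + 2·30.75 = 77.25.

77.25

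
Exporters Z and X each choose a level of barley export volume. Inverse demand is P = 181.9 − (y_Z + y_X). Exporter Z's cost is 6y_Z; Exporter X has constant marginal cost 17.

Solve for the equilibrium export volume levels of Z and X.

62.3, 51.3

Exporter Z's profit: π = y_Z(181.9 − (y_Z + y_X)) − 6y_Z.
∂π/∂y_Z = 175.9 − 2y_Z − y_X = 0, so y_Z = 87.95 − 0.5y_X.
By the same steps for X: y_X = 82.45 − 0.5y_Z.
Solving the two reaction functions simultaneously: (1 − (−0.5)(−0.5))y_Z = 87.95 − 0.5·82.45, so 0.75y_Z = 46.725 and y_Z = 62.3.
Then y_X = 82.45 − 0.5·62.3 = 51.3.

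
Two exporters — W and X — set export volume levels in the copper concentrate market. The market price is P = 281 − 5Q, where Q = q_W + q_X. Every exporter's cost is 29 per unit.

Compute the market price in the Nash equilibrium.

Exporter W's profit: π = q_W(281 − 5(q_W + q_X)) − 29q_W.
∂π/∂q_W = 252 − 10q_W − 5q_X = 0, so q_W = 25.2 − 0.5q_X.
By symmetry q_X = q_W; substituting into the reaction function, 1.5q_W = 25.2 and q_W = 16.8.
Equilibrium price: P = 281 − 5·33.6 = 113.

113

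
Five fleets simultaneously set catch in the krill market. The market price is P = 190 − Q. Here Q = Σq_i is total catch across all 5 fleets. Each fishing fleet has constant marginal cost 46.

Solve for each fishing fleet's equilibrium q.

A representative fishing fleet's profit is π_i = q_i(190 − Q) − 46q_i, with Q = q_i + Σ_{j≠i} q_j.
First-order condition: 144 − 2q_i − Σ_{j≠i} q_j = 0.
Imposing symmetry (q_j = q for all j) turns Σ_{j≠i} q_j into 4q, so 144 = 6q and q = 24.

24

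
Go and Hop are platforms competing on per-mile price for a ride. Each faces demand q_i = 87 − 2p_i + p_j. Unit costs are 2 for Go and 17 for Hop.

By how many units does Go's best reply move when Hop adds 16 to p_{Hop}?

4

Go's profit: π = (p_{Go} − 2)(87 − 2p_{Go} + p_{Hop}).
∂π/∂p_{Go} = 91 − 4p_{Go} + p_{Hop} = 0 ⇒ p_{Go} = 22.75 + 0.25p_{Hop}.
The reaction-function slope is 0.25, so a 16-unit rise in p_{Hop} moves p_{Go} by 0.25 × 16 = 4. Go's best response rises — the actions are strategic complements.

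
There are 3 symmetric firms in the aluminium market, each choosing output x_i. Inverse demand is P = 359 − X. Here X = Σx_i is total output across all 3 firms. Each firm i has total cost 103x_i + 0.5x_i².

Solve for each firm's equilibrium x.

A representative firm's profit is π_i = x_i(359 − X) − 103x_i − 0.5x_i², with X = x_i + Σ_{j≠i} x_j.
First-order condition: 256 − 3x_i − Σ_{j≠i} x_j = 0.
In a symmetric equilibrium every firm chooses the same x, so Σ_{j≠i} x_j = 2x. The condition becomes 256 − 5x = 0, giving x = 256/5 = 51.2.

51.2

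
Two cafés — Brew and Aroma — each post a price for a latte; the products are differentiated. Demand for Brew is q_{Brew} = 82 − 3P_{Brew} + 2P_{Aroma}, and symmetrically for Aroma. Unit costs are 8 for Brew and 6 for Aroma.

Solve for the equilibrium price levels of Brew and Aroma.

26.125, 25.375

Brew's profit: π = (P_{Brew} − 8)(82 − 3P_{Brew} + 2P_{Aroma}).
∂π/∂P_{Brew} = 106 − 6P_{Brew} + 2P_{Aroma} = 0 ⇒ P_{Brew} = 53/3 + (1/3)P_{Aroma}.
Similarly P_{Aroma} = 50/3 + (1/3)P_{Brew}.
Substituting the second reaction function into the first: P_{Brew} = 53/3 + (1/3)(50/3 + (1/3)P_{Brew}), which gives (8/9)P_{Brew} = 209/9 ⇒ P_{Brew} = 26.125.
Then P_{Aroma} = 50/3 + (1/3)·26.125 = 25.375.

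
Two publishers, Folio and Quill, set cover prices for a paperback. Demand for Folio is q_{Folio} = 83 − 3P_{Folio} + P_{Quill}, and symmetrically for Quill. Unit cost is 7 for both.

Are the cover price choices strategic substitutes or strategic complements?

strategic complements

Folio's profit: π = (P_{Folio} − 7)(83 − 3P_{Folio} + P_{Quill}).
∂π/∂P_{Folio} = 104 − 6P_{Folio} + P_{Quill} = 0 ⇒ P_{Folio} = 52/3 + (1/6)P_{Quill}.
The best-response slope dP_{Folio}/dP_{Quill} = 1/6 > 0: the reaction function is upward-sloping, so the choices are strategic complements.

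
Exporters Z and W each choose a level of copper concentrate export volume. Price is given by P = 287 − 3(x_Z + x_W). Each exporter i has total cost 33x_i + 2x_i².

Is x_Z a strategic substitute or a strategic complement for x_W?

strategic substitutes

Exporter Z's profit: π = x_Z(287 − 3(x_Z + x_W)) − 33x_Z − 2x_Z².
∂π/∂x_Z = 254 − 10x_Z − 3x_W = 0, so x_Z = 25.4 − 0.3x_W.
The best-response slope dx_Z/dx_W = −0.3 < 0: the reaction function is downward-sloping, so the choices are strategic substitutes.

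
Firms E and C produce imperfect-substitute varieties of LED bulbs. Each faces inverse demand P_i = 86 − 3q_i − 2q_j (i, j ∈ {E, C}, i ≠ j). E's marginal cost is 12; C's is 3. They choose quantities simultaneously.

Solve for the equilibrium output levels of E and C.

8.6875, 10.9375

Firm E's profit: π = q_E(86 − 3q_E − 2q_C) − 12q_E.
∂π/∂q_E = 74 − 6q_E − 2q_C = 0 ⇒ q_E = 37/3 − (1/3)q_C.
Similarly q_C = 83/6 − (1/3)q_E.
Substituting the second reaction function into the first: q_E = 37/3 − (1/3)(83/6 − (1/3)q_E), which gives (8/9)q_E = 139/18 ⇒ q_E = 8.6875.
Then q_C = 83/6 − (1/3)·8.6875 = 10.9375.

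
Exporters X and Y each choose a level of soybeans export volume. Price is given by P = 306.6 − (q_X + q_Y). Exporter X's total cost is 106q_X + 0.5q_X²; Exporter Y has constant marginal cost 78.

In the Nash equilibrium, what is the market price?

175.04

Exporter X's profit: π = q_X(306.6 − (q_X + q_Y)) − 106q_X − 0.5q_X².
∂π/∂q_X = 200.6 − 3q_X − q_Y = 0, so q_X = 1003/15 − (1/3)q_Y.
For Y: ∂π/∂q_Y = 228.6 − 2q_Y − q_X = 0 ⇒ q_Y = 114.3 − 0.5q_X.
Substituting the second reaction function into the first: q_X = 1003/15 − (1/3)(114.3 − 0.5q_X), which gives (5/6)q_X = 863/30 ⇒ q_X = 34.52.
Then q_Y = 114.3 − 0.5·34.52 = 97.04.
Equilibrium price: P = 306.6 − 131.56 = 175.04.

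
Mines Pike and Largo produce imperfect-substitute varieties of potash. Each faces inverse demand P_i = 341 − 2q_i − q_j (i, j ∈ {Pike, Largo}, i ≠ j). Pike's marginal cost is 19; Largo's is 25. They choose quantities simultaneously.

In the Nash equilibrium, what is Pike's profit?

Mine Pike's profit: π = q_{Pike}(341 − 2q_{Pike} − q_{Largo}) − 19q_{Pike}.
∂π/∂q_{Pike} = 322 − 4q_{Pike} − q_{Largo} = 0 ⇒ q_{Pike} = 80.5 − 0.25q_{Largo}.
Similarly q_{Largo} = 79 − 0.25q_{Pike}.
Solving the two reaction functions simultaneously: (1 − (−0.25)(−0.25))q_{Pike} = 80.5 − 0.25·79, so 0.9375q_{Pike} = 60.75 and q_{Pike} = 64.8.
Then q_{Largo} = 79 − 0.25·64.8 = 62.8.
P_{Pike} = 341 − 2·64.8 − 62.8 = 148.6.
Profit = (148.6 − 19)·64.8 = 8398.08.

8398.08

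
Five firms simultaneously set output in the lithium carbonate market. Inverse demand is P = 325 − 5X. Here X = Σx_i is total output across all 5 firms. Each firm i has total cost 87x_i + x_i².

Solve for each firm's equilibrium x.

A representative firm's profit is π_i = x_i(325 − 5X) − 87x_i − x_i², with X = x_i + Σ_{j≠i} x_j.
First-order condition: 238 − 12x_i − 5Σ_{j≠i} x_j = 0.
With identical firms, set every x_j = x: then 238 − 12x − 20x = 0, i.e. x = 238/32 = 7.4375.

7.4375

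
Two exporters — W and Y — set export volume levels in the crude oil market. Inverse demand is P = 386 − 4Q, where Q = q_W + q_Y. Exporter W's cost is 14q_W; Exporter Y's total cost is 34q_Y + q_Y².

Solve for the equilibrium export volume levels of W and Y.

36.125, 20.75

Exporter W's profit: π = q_W(386 − 4(q_W + q_Y)) − 14q_W.
∂π/∂q_W = 372 − 8q_W − 4q_Y = 0, so q_W = 46.5 − 0.5q_Y.
For Y: ∂π/∂q_Y = 352 − 10q_Y − 4q_W = 0 ⇒ q_Y = 35.2 − 0.4q_W.
Plugging q_Y into W's best response: q_W = 46.5 − 0.5(35.2 − 0.4q_W) ⇒ 0.8q_W = 28.9, so q_W = 36.125.
Then q_Y = 35.2 − 0.4·36.125 = 20.75.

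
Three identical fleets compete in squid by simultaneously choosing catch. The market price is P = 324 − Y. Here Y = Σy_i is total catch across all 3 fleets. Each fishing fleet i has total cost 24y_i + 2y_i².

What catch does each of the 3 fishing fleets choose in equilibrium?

A representative fishing fleet's profit is π_i = y_i(324 − Y) − 24y_i − 2y_i², with Y = y_i + Σ_{j≠i} y_j.
First-order condition: 300 − 6y_i − Σ_{j≠i} y_j = 0.
With identical fishing fleets, set every y_j = y: then 300 − 6y − 2y = 0, i.e. y = 300/8 = 37.5.

37.5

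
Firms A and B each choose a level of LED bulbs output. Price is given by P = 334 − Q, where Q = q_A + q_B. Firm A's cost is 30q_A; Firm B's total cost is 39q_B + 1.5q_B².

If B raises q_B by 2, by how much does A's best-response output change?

-1

Firm A's profit: π = q_A(334 − (q_A + q_B)) − 30q_A.
∂π/∂q_A = 304 − 2q_A − q_B = 0, so q_A = 152 − 0.5q_B.
The reaction-function slope is −0.5, so a 2-unit rise in q_B moves q_A by −0.5 × 2 = −1. A's best response falls — the actions are strategic substitutes.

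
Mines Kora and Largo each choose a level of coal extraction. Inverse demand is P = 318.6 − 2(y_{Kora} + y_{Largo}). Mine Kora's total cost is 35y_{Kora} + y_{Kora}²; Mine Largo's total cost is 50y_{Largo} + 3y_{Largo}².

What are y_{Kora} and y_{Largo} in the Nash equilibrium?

Mine Kora's profit: π = y_{Kora}(318.6 − 2(y_{Kora} + y_{Largo})) − 35y_{Kora} − y_{Kora}².
∂π/∂y_{Kora} = 283.6 − 6y_{Kora} − 2y_{Largo} = 0, so y_{Kora} = 709/15 − (1/3)y_{Largo}.
For Largo: ∂π/∂y_{Largo} = 268.6 − 10y_{Largo} − 2y_{Kora} = 0 ⇒ y_{Largo} = 26.86 − 0.2y_{Kora}.
Solving the two reaction functions simultaneously: (1 − (−1/3)(−0.2))y_{Kora} = 709/15 − (1/3)·26.86, so (14/15)y_{Kora} = 5747/150 and y_{Kora} = 41.05.
Then y_{Largo} = 26.86 − 0.2·41.05 = 18.65.

41.05, 18.65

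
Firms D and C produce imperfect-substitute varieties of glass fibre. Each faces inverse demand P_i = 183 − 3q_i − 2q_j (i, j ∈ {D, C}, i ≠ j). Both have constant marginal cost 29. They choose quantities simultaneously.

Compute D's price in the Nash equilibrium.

Firm D's profit: π = q_D(183 − 3q_D − 2q_C) − 29q_D.
∂π/∂q_D = 154 − 6q_D − 2q_C = 0 ⇒ q_D = 77/3 − (1/3)q_C.
Setting q_D = q_C in the reaction function: q_D = 77/3 − (1/3)q_D, so q_D = (77/3) / (4/3) = 19.25.
P_D = 183 − 3·19.25 − 2·19.25 = 86.75.

86.75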